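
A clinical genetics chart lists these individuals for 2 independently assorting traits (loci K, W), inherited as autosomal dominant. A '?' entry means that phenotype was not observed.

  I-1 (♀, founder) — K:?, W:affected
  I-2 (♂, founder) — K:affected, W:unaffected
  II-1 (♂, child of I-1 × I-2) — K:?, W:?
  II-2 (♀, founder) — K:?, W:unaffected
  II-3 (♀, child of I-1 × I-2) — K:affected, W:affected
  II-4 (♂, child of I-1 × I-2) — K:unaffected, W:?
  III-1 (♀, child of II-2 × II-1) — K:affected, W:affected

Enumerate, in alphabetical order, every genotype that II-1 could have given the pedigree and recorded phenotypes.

II-1 ∈ {KK Ww, Kk Ww, kk Ww}

K/I-1 ? ·: kk|Kk
K/I-2 aff ·: Kk
K/II-1 ? I-1×I-2: kk|Kk|KK
K/II-2 ? ·: kk|Kk|KK
K/II-3 aff I-1×I-2: Kk|KK
K/II-4 un I-1×I-2: kk
K/III-1 aff II-2×II-1: Kk|KK
⇒ K over [I-1,I-2,II-1,II-2,II-3,II-4,III-1]: 29 consistent
W/I-1 aff ·: Ww|WW
W/I-2 un ·: ww
W/II-1 ? I-1×I-2: Ww
W/II-2 un ·: ww
W/II-3 aff I-1×I-2: Ww
W/II-4 ? I-1×I-2: ww|Ww
W/III-1 aff II-2×II-1: Ww
⇒ W over [I-1,I-2,II-1,II-2,II-3,II-4,III-1]: 3 consistent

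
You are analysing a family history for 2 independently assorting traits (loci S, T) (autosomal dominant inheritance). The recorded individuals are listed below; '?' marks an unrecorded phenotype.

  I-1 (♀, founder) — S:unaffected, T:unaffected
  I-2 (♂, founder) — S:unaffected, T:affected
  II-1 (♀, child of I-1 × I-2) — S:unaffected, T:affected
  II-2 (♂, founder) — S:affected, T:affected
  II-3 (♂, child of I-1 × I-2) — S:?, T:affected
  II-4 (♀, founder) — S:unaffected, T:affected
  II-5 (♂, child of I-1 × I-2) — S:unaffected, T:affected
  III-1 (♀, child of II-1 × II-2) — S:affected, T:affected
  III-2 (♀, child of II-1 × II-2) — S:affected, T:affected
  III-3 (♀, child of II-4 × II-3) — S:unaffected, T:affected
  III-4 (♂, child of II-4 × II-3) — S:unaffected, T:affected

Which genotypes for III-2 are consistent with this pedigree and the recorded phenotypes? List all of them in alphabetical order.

S/I-1 un ·: ss
S/I-2 un ·: ss
S/II-1 un I-1×I-2: ss
S/II-2 aff ·: Ss|SS
S/II-3 ? I-1×I-2: ss
S/II-4 un ·: ss
S/II-5 un I-1×I-2: ss
S/III-1 aff II-1×II-2: Ss
S/III-2 aff II-1×II-2: Ss
S/III-3 un II-4×II-3: ss
S/III-4 un II-4×II-3: ss
⇒ S over [I-1,I-2,II-1,II-2,II-3,II-4,II-5,III-1,III-2,III-3,III-4]: 2 consistent
T/I-1 un ·: tt
T/I-2 aff ·: Tt|TT
T/II-1 aff I-1×I-2: Tt
T/II-2 aff ·: Tt|TT
T/II-3 aff I-1×I-2: Tt
T/II-4 aff ·: Tt|TT
T/II-5 aff I-1×I-2: Tt
T/III-1 aff II-1×II-2: Tt|TT
T/III-2 aff II-1×II-2: Tt|TT
T/III-3 aff II-4×II-3: Tt|TT
T/III-4 aff II-4×II-3: Tt|TT
⇒ T over [I-1,I-2,II-1,II-2,II-3,II-4,II-5,III-1,III-2,III-3,III-4]: 128 consistent

III-2 ∈ {Ss TT, Ss Tt}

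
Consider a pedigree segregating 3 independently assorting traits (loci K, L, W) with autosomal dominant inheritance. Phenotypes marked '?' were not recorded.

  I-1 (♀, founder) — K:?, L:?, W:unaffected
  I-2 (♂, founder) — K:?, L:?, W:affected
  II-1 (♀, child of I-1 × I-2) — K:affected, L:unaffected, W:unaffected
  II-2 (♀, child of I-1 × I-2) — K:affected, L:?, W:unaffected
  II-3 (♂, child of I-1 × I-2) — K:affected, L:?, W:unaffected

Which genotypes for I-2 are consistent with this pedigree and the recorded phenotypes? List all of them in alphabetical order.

K/I-1 ? ·: kk|Kk|KK
K/I-2 ? ·: kk|Kk|KK
K/II-1 aff I-1×I-2: Kk|KK
K/II-2 aff I-1×I-2: Kk|KK
K/II-3 aff I-1×I-2: Kk|KK
⇒ K over [I-1,I-2,II-1,II-2,II-3]: 29 consistent
L/I-1 ? ·: ll|Ll
L/I-2 ? ·: ll|Ll
L/II-1 un I-1×I-2: ll
L/II-2 ? I-1×I-2: ll|Ll|LL
L/II-3 ? I-1×I-2: ll|Ll|LL
⇒ L over [I-1,I-2,II-1,II-2,II-3]: 18 consistent
W/I-1 un ·: ww
W/I-2 aff ·: Ww
W/II-1 un I-1×I-2: ww
W/II-2 un I-1×I-2: ww
W/II-3 un I-1×I-2: ww
⇒ W over [I-1,I-2,II-1,II-2,II-3]: 1 consistent

I-2 ∈ {KK Ll Ww, KK ll Ww, Kk Ll Ww, Kk ll Ww, kk Ll Ww, kk ll Ww}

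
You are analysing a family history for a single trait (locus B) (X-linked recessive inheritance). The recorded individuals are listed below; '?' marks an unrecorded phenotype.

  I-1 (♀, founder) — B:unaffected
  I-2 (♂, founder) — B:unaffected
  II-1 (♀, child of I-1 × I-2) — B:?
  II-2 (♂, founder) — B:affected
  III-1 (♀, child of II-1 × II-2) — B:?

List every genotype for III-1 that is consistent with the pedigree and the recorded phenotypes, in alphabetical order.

III-1 ∈ {X^BX^b, X^bX^b}

B/I-1 un ·: X^BX^B|X^BX^b
B/I-2 un ·: X^BY
B/II-1 ? I-1×I-2: X^BX^B|X^BX^b
B/II-2 aff ·: X^bY
B/III-1 ? II-1×II-2: X^BX^b|X^bX^b
⇒ B over [I-1,I-2,II-1,II-2,III-1]: 4 consistent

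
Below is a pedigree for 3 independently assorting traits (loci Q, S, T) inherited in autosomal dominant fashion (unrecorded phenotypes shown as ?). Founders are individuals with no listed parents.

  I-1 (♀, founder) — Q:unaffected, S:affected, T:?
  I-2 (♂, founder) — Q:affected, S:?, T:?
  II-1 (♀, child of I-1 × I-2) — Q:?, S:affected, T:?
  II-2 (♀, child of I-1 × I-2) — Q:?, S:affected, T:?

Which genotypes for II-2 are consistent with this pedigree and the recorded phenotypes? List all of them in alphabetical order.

II-2 ∈ {Qq SS TT, Qq SS Tt, Qq SS tt, Qq Ss TT, Qq Ss Tt, Qq Ss tt, qq SS TT, qq SS Tt, qq SS tt, qq Ss TT, qq Ss Tt, qq Ss tt}

Q/I-1 un ·: qq
Q/I-2 aff ·: Qq|QQ
Q/II-1 ? I-1×I-2: qq|Qq
Q/II-2 ? I-1×I-2: qq|Qq
⇒ Q over [I-1,I-2,II-1,II-2]: 5 consistent
S/I-1 aff ·: Ss|SS
S/I-2 ? ·: ss|Ss|SS
S/II-1 aff I-1×I-2: Ss|SS
S/II-2 aff I-1×I-2: Ss|SS
⇒ S over [I-1,I-2,II-1,II-2]: 15 consistent
T/I-1 ? ·: tt|Tt|TT
T/I-2 ? ·: tt|Tt|TT
T/II-1 ? I-1×I-2: tt|Tt|TT
T/II-2 ? I-1×I-2: tt|Tt|TT
⇒ T over [I-1,I-2,II-1,II-2]: 29 consistent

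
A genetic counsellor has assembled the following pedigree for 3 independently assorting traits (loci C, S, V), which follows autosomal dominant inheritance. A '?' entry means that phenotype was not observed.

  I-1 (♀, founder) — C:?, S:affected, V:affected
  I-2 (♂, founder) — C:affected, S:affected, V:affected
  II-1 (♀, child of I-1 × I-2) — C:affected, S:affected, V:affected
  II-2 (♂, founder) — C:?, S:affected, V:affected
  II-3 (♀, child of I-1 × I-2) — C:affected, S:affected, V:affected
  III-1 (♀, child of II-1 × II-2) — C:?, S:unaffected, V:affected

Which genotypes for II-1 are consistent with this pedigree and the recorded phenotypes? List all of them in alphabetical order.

C/I-1 ? ·: cc|Cc|CC
C/I-2 aff ·: Cc|CC
C/II-1 aff I-1×I-2: Cc|CC
C/II-2 ? ·: cc|Cc|CC
C/II-3 aff I-1×I-2: Cc|CC
C/III-1 ? II-1×II-2: cc|Cc|CC
⇒ C over [I-1,I-2,II-1,II-2,II-3,III-1]: 84 consistent
S/I-1 aff ·: Ss|SS
S/I-2 aff ·: Ss|SS
S/II-1 aff I-1×I-2: Ss
S/II-2 aff ·: Ss
S/II-3 aff I-1×I-2: Ss|SS
S/III-1 un II-1×II-2: ss
⇒ S over [I-1,I-2,II-1,II-2,II-3,III-1]: 6 consistent
V/I-1 aff ·: Vv|VV
V/I-2 aff ·: Vv|VV
V/II-1 aff I-1×I-2: Vv|VV
V/II-2 aff ·: Vv|VV
V/II-3 aff I-1×I-2: Vv|VV
V/III-1 aff II-1×II-2: Vv|VV
⇒ V over [I-1,I-2,II-1,II-2,II-3,III-1]: 45 consistent

II-1 ∈ {CC Ss VV, CC Ss Vv, Cc Ss VV, Cc Ss Vv}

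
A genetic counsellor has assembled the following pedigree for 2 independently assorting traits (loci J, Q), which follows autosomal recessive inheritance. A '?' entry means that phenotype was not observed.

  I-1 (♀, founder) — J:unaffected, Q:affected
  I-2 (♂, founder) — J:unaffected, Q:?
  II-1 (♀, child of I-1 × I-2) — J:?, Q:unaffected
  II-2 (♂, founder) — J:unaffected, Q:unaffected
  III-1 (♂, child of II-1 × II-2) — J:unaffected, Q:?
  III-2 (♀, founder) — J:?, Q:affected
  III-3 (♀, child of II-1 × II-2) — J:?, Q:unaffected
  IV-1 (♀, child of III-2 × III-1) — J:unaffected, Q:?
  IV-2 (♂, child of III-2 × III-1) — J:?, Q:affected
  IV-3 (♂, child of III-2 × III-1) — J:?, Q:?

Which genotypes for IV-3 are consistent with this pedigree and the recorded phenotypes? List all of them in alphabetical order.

IV-3 ∈ {JJ Qq, JJ qq, Jj Qq, Jj qq, jj Qq, jj qq}

J/I-1 un ·: JJ|Jj
J/I-2 un ·: JJ|Jj
J/II-1 ? I-1×I-2: JJ|Jj|jj
J/II-2 un ·: JJ|Jj
J/III-1 un II-1×II-2: JJ|Jj
J/III-2 ? ·: JJ|Jj|jj
J/III-3 ? II-1×II-2: JJ|Jj|jj
J/IV-1 un III-2×III-1: JJ|Jj
J/IV-2 ? III-2×III-1: JJ|Jj|jj
J/IV-3 ? III-2×III-1: JJ|Jj|jj
⇒ J over [I-1,I-2,II-1,II-2,III-1,III-2,III-3,IV-1,IV-2,IV-3]: 1050 consistent
Q/I-1 aff ·: qq
Q/I-2 ? ·: QQ|Qq
Q/II-1 un I-1×I-2: Qq
Q/II-2 un ·: QQ|Qq
Q/III-1 ? II-1×II-2: Qq|qq
Q/III-2 aff ·: qq
Q/III-3 un II-1×II-2: QQ|Qq
Q/IV-1 ? III-2×III-1: Qq|qq
Q/IV-2 aff III-2×III-1: qq
Q/IV-3 ? III-2×III-1: Qq|qq
⇒ Q over [I-1,I-2,II-1,II-2,III-1,III-2,III-3,IV-1,IV-2,IV-3]: 36 consistent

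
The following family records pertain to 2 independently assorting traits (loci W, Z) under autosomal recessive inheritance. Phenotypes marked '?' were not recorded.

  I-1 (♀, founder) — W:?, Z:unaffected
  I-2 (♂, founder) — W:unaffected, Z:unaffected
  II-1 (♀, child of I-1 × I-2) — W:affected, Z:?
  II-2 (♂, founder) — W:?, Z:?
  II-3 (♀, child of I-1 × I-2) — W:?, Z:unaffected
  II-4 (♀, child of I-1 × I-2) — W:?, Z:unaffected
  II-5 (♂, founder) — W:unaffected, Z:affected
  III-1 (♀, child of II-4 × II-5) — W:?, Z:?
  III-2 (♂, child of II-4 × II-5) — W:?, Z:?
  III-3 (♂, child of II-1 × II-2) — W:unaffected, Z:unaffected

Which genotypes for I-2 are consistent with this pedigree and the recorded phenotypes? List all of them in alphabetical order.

I-2 ∈ {Ww ZZ, Ww Zz}

W/I-1 ? ·: Ww|ww
W/I-2 un ·: Ww
W/II-1 aff I-1×I-2: ww
W/II-2 ? ·: WW|Ww
W/II-3 ? I-1×I-2: WW|Ww|ww
W/II-4 ? I-1×I-2: WW|Ww|ww
W/II-5 un ·: WW|Ww
W/III-1 ? II-4×II-5: WW|Ww|ww
W/III-2 ? II-4×II-5: WW|Ww|ww
W/III-3 un II-1×II-2: Ww
⇒ W over [I-1,I-2,II-1,II-2,II-3,II-4,II-5,III-1,III-2,III-3]: 210 consistent
Z/I-1 un ·: ZZ|Zz
Z/I-2 un ·: ZZ|Zz
Z/II-1 ? I-1×I-2: ZZ|Zz|zz
Z/II-2 ? ·: ZZ|Zz|zz
Z/II-3 un I-1×I-2: ZZ|Zz
Z/II-4 un I-1×I-2: ZZ|Zz
Z/II-5 aff ·: zz
Z/III-1 ? II-4×II-5: Zz|zz
Z/III-2 ? II-4×II-5: Zz|zz
Z/III-3 un II-1×II-2: ZZ|Zz
⇒ Z over [I-1,I-2,II-1,II-2,II-3,II-4,II-5,III-1,III-2,III-3]: 294 consistent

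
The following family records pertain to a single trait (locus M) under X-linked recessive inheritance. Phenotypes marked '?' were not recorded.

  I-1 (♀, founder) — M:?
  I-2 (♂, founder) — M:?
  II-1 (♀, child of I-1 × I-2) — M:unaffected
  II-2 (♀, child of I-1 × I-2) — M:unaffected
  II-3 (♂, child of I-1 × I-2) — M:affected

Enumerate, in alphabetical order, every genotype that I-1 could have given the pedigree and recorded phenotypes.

I-1 ∈ {X^MX^m, X^mX^m}

M/I-1 ? ·: X^MX^m|X^mX^m
M/I-2 ? ·: X^MY|X^mY
M/II-1 un I-1×I-2: X^MX^M|X^MX^m
M/II-2 un I-1×I-2: X^MX^M|X^MX^m
M/II-3 aff I-1×I-2: X^mY
⇒ M over [I-1,I-2,II-1,II-2,II-3]: 6 consistent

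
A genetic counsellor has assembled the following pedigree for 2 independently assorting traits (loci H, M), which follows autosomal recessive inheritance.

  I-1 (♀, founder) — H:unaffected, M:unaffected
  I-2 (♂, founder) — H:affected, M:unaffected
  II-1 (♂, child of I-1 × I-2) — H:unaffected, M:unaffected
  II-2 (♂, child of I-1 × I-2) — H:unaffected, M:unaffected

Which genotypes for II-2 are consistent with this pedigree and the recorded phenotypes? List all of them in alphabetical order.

H/I-1 un ·: HH|Hh
H/I-2 aff ·: hh
H/II-1 un I-1×I-2: Hh
H/II-2 un I-1×I-2: Hh
⇒ H over [I-1,I-2,II-1,II-2]: 2 consistent
M/I-1 un ·: MM|Mm
M/I-2 un ·: MM|Mm
M/II-1 un I-1×I-2: MM|Mm
M/II-2 un I-1×I-2: MM|Mm
⇒ M over [I-1,I-2,II-1,II-2]: 13 consistent

II-2 ∈ {Hh MM, Hh Mm}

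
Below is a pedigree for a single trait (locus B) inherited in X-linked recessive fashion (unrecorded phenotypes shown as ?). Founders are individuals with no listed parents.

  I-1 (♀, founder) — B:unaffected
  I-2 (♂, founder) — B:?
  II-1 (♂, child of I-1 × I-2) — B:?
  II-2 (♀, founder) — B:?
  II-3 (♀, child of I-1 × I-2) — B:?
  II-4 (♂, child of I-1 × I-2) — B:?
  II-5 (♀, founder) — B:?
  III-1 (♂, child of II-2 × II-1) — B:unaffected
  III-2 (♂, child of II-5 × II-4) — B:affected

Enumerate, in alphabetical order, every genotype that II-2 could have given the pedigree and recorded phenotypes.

II-2 ∈ {X^BX^B, X^BX^b}

B/I-1 un ·: X^BX^B|X^BX^b
B/I-2 ? ·: X^BY|X^bY
B/II-1 ? I-1×I-2: X^BY|X^bY
B/II-2 ? ·: X^BX^B|X^BX^b
B/II-3 ? I-1×I-2: X^BX^B|X^BX^b|X^bX^b
B/II-4 ? I-1×I-2: X^BY|X^bY
B/II-5 ? ·: X^BX^b|X^bX^b
B/III-1 un II-2×II-1: X^BY
B/III-2 aff II-5×II-4: X^bY
⇒ B over [I-1,I-2,II-1,II-2,II-3,II-4,II-5,III-1,III-2]: 72 consistent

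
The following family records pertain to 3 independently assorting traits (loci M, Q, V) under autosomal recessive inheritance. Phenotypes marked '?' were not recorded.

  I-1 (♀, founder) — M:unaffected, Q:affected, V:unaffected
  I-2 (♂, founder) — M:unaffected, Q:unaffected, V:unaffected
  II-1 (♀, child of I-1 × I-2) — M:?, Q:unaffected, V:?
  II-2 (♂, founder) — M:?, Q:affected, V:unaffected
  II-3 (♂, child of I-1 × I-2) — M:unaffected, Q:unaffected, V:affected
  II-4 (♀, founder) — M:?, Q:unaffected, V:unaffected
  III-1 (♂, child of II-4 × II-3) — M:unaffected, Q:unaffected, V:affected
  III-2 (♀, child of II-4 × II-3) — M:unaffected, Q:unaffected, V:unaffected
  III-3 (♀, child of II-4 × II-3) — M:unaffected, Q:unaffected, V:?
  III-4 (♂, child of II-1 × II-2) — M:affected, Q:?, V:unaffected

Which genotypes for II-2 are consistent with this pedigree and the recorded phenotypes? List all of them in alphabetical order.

M/I-1 un ·: MM|Mm
M/I-2 un ·: MM|Mm
M/II-1 ? I-1×I-2: Mm|mm
M/II-2 ? ·: Mm|mm
M/II-3 un I-1×I-2: MM|Mm
M/II-4 ? ·: MM|Mm|mm
M/III-1 un II-4×II-3: MM|Mm
M/III-2 un II-4×II-3: MM|Mm
M/III-3 un II-4×II-3: MM|Mm
M/III-4 aff II-1×II-2: mm
⇒ M over [I-1,I-2,II-1,II-2,II-3,II-4,III-1,III-2,III-3,III-4]: 216 consistent
Q/I-1 aff ·: qq
Q/I-2 un ·: QQ|Qq
Q/II-1 un I-1×I-2: Qq
Q/II-2 aff ·: qq
Q/II-3 un I-1×I-2: Qq
Q/II-4 un ·: QQ|Qq
Q/III-1 un II-4×II-3: QQ|Qq
Q/III-2 un II-4×II-3: QQ|Qq
Q/III-3 un II-4×II-3: QQ|Qq
Q/III-4 ? II-1×II-2: Qq|qq
⇒ Q over [I-1,I-2,II-1,II-2,II-3,II-4,III-1,III-2,III-3,III-4]: 64 consistent
V/I-1 un ·: Vv
V/I-2 un ·: Vv
V/II-1 ? I-1×I-2: VV|Vv|vv
V/II-2 un ·: VV|Vv
V/II-3 aff I-1×I-2: vv
V/II-4 un ·: Vv
V/III-1 aff II-4×II-3: vv
V/III-2 un II-4×II-3: Vv
V/III-3 ? II-4×II-3: Vv|vv
V/III-4 un II-1×II-2: VV|Vv
⇒ V over [I-1,I-2,II-1,II-2,II-3,II-4,III-1,III-2,III-3,III-4]: 18 consistent

II-2 ∈ {Mm qq VV, Mm qq Vv, mm qq VV, mm qq Vv}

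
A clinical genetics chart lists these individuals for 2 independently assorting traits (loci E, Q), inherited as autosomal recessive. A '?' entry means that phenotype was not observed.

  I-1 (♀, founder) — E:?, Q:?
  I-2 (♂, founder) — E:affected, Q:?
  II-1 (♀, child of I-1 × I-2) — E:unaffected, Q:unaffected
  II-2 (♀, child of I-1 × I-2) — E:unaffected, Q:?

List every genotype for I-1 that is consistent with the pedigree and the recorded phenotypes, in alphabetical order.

I-1 ∈ {EE QQ, EE Qq, EE qq, Ee QQ, Ee Qq, Ee qq}

E/I-1 ? ·: EE|Ee
E/I-2 aff ·: ee
E/II-1 un I-1×I-2: Ee
E/II-2 un I-1×I-2: Ee
⇒ E over [I-1,I-2,II-1,II-2]: 2 consistent
Q/I-1 ? ·: QQ|Qq|qq
Q/I-2 ? ·: QQ|Qq|qq
Q/II-1 un I-1×I-2: QQ|Qq
Q/II-2 ? I-1×I-2: QQ|Qq|qq
⇒ Q over [I-1,I-2,II-1,II-2]: 21 consistent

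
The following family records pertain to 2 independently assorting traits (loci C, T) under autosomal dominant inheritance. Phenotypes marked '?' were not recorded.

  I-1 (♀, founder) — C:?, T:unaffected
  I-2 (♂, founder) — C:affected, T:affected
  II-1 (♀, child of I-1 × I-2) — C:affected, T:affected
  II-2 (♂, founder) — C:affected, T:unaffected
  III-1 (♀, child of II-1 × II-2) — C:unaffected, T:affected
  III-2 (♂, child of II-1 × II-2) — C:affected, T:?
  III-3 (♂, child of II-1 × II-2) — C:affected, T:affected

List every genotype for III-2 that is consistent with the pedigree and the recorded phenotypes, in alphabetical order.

C/I-1 ? ·: cc|Cc|CC
C/I-2 aff ·: Cc|CC
C/II-1 aff I-1×I-2: Cc
C/II-2 aff ·: Cc
C/III-1 un II-1×II-2: cc
C/III-2 aff II-1×II-2: Cc|CC
C/III-3 aff II-1×II-2: Cc|CC
⇒ C over [I-1,I-2,II-1,II-2,III-1,III-2,III-3]: 20 consistent
T/I-1 un ·: tt
T/I-2 aff ·: Tt|TT
T/II-1 aff I-1×I-2: Tt
T/II-2 un ·: tt
T/III-1 aff II-1×II-2: Tt
T/III-2 ? II-1×II-2: tt|Tt
T/III-3 aff II-1×II-2: Tt
⇒ T over [I-1,I-2,II-1,II-2,III-1,III-2,III-3]: 4 consistent

III-2 ∈ {CC Tt, CC tt, Cc Tt, Cc tt}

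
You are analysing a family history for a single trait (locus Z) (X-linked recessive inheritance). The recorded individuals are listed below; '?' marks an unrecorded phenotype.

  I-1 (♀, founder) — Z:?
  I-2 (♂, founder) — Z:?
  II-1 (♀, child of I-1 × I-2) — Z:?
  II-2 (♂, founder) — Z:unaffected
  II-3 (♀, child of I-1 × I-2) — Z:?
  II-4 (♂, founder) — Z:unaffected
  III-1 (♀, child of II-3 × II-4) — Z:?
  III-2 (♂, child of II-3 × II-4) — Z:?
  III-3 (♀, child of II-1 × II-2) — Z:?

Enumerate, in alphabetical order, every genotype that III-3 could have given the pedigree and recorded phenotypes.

III-3 ∈ {X^ZX^Z, X^ZX^z}

Z/I-1 ? ·: X^ZX^Z|X^ZX^z|X^zX^z
Z/I-2 ? ·: X^ZY|X^zY
Z/II-1 ? I-1×I-2: X^ZX^Z|X^ZX^z|X^zX^z
Z/II-2 un ·: X^ZY
Z/II-3 ? I-1×I-2: X^ZX^Z|X^ZX^z|X^zX^z
Z/II-4 un ·: X^ZY
Z/III-1 ? II-3×II-4: X^ZX^Z|X^ZX^z
Z/III-2 ? II-3×II-4: X^ZY|X^zY
Z/III-3 ? II-1×II-2: X^ZX^Z|X^ZX^z
⇒ Z over [I-1,I-2,II-1,II-2,II-3,II-4,III-1,III-2,III-3]: 48 consistent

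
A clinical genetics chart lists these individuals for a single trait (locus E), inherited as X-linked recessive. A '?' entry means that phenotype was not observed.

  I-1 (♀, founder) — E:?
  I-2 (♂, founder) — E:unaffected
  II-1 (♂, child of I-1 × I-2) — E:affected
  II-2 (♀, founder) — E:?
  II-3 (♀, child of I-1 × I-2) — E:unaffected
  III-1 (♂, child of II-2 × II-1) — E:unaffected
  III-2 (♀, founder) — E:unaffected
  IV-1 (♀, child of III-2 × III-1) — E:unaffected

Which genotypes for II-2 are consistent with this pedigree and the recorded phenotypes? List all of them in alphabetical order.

II-2 ∈ {X^EX^E, X^EX^e}

E/I-1 ? ·: X^EX^e|X^eX^e
E/I-2 un ·: X^EY
E/II-1 aff I-1×I-2: X^eY
E/II-2 ? ·: X^EX^E|X^EX^e
E/II-3 un I-1×I-2: X^EX^E|X^EX^e
E/III-1 un II-2×II-1: X^EY
E/III-2 un ·: X^EX^E|X^EX^e
E/IV-1 un III-2×III-1: X^EX^E|X^EX^e
⇒ E over [I-1,I-2,II-1,II-2,II-3,III-1,III-2,IV-1]: 18 consistent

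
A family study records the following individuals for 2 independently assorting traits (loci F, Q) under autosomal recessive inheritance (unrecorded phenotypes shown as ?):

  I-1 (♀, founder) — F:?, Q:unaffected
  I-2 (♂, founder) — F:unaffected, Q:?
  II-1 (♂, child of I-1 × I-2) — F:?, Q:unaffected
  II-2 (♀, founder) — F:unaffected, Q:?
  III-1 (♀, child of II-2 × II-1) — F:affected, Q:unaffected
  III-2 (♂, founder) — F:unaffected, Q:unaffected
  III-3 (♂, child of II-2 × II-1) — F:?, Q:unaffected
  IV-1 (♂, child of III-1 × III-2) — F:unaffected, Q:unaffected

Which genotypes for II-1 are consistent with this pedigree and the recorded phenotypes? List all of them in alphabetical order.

II-1 ∈ {Ff QQ, Ff Qq, ff QQ, ff Qq}

F/I-1 ? ·: FF|Ff|ff
F/I-2 un ·: FF|Ff
F/II-1 ? I-1×I-2: Ff|ff
F/II-2 un ·: Ff
F/III-1 aff II-2×II-1: ff
F/III-2 un ·: FF|Ff
F/III-3 ? II-2×II-1: FF|Ff|ff
F/IV-1 un III-1×III-2: Ff
⇒ F over [I-1,I-2,II-1,II-2,III-1,III-2,III-3,IV-1]: 38 consistent
Q/I-1 un ·: QQ|Qq
Q/I-2 ? ·: QQ|Qq|qq
Q/II-1 un I-1×I-2: QQ|Qq
Q/II-2 ? ·: QQ|Qq|qq
Q/III-1 un II-2×II-1: QQ|Qq
Q/III-2 un ·: QQ|Qq
Q/III-3 un II-2×II-1: QQ|Qq
Q/IV-1 un III-1×III-2: QQ|Qq
⇒ Q over [I-1,I-2,II-1,II-2,III-1,III-2,III-3,IV-1]: 244 consistent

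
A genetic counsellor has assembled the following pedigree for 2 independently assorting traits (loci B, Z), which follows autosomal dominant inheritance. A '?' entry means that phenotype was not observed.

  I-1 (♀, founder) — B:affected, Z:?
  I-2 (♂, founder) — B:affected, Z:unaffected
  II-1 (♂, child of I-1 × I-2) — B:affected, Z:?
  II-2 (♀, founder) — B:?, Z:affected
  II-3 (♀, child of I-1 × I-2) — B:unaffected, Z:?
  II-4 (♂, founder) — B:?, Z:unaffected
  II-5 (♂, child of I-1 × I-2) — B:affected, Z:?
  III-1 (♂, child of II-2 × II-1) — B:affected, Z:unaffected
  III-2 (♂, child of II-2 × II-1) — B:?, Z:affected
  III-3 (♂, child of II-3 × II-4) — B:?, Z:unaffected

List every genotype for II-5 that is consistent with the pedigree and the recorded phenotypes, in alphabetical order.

II-5 ∈ {BB Zz, BB zz, Bb Zz, Bb zz}

B/I-1 aff ·: Bb
B/I-2 aff ·: Bb
B/II-1 aff I-1×I-2: Bb|BB
B/II-2 ? ·: bb|Bb|BB
B/II-3 un I-1×I-2: bb
B/II-4 ? ·: bb|Bb|BB
B/II-5 aff I-1×I-2: Bb|BB
B/III-1 aff II-2×II-1: Bb|BB
B/III-2 ? II-2×II-1: bb|Bb|BB
B/III-3 ? II-3×II-4: bb|Bb
⇒ B over [I-1,I-2,II-1,II-2,II-3,II-4,II-5,III-1,III-2,III-3]: 144 consistent
Z/I-1 ? ·: zz|Zz|ZZ
Z/I-2 un ·: zz
Z/II-1 ? I-1×I-2: zz|Zz
Z/II-2 aff ·: Zz
Z/II-3 ? I-1×I-2: zz|Zz
Z/II-4 un ·: zz
Z/II-5 ? I-1×I-2: zz|Zz
Z/III-1 un II-2×II-1: zz
Z/III-2 aff II-2×II-1: Zz|ZZ
Z/III-3 un II-3×II-4: zz
⇒ Z over [I-1,I-2,II-1,II-2,II-3,II-4,II-5,III-1,III-2,III-3]: 15 consistent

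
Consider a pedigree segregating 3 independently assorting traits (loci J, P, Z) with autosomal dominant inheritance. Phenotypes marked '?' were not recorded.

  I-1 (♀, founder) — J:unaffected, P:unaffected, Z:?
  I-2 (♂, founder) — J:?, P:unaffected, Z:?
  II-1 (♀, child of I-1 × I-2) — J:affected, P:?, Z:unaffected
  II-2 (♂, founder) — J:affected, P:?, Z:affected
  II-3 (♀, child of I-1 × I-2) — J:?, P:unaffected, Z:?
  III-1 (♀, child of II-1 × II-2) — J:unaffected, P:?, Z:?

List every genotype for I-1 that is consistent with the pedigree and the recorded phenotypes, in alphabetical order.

I-1 ∈ {jj pp Zz, jj pp zz}

J/I-1 un ·: jj
J/I-2 ? ·: Jj|JJ
J/II-1 aff I-1×I-2: Jj
J/II-2 aff ·: Jj
J/II-3 ? I-1×I-2: jj|Jj
J/III-1 un II-1×II-2: jj
⇒ J over [I-1,I-2,II-1,II-2,II-3,III-1]: 3 consistent
P/I-1 un ·: pp
P/I-2 un ·: pp
P/II-1 ? I-1×I-2: pp
P/II-2 ? ·: pp|Pp|PP
P/II-3 un I-1×I-2: pp
P/III-1 ? II-1×II-2: pp|Pp
⇒ P over [I-1,I-2,II-1,II-2,II-3,III-1]: 4 consistent
Z/I-1 ? ·: zz|Zz
Z/I-2 ? ·: zz|Zz
Z/II-1 un I-1×I-2: zz
Z/II-2 aff ·: Zz|ZZ
Z/II-3 ? I-1×I-2: zz|Zz|ZZ
Z/III-1 ? II-1×II-2: zz|Zz
⇒ Z over [I-1,I-2,II-1,II-2,II-3,III-1]: 24 consistent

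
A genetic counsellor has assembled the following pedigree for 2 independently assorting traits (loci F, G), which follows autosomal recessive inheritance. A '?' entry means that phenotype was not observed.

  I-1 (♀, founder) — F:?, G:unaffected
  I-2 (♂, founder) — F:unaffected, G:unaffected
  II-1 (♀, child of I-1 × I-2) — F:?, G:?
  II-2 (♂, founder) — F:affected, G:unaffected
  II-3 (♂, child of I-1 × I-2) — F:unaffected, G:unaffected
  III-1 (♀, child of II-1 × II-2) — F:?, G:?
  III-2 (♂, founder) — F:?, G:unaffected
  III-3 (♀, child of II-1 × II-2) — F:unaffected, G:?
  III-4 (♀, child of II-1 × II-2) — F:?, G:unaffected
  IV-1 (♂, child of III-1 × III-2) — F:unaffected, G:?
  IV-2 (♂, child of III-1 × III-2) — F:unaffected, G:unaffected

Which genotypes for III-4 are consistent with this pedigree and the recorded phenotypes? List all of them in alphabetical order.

F/I-1 ? ·: FF|Ff|ff
F/I-2 un ·: FF|Ff
F/II-1 ? I-1×I-2: FF|Ff
F/II-2 aff ·: ff
F/II-3 un I-1×I-2: FF|Ff
F/III-1 ? II-1×II-2: Ff|ff
F/III-2 ? ·: FF|Ff|ff
F/III-3 un II-1×II-2: Ff
F/III-4 ? II-1×II-2: Ff|ff
F/IV-1 un III-1×III-2: FF|Ff
F/IV-2 un III-1×III-2: FF|Ff
⇒ F over [I-1,I-2,II-1,II-2,II-3,III-1,III-2,III-3,III-4,IV-1,IV-2]: 239 consistent
G/I-1 un ·: GG|Gg
G/I-2 un ·: GG|Gg
G/II-1 ? I-1×I-2: GG|Gg|gg
G/II-2 un ·: GG|Gg
G/II-3 un I-1×I-2: GG|Gg
G/III-1 ? II-1×II-2: GG|Gg|gg
G/III-2 un ·: GG|Gg
G/III-3 ? II-1×II-2: GG|Gg|gg
G/III-4 un II-1×II-2: GG|Gg
G/IV-1 ? III-1×III-2: GG|Gg|gg
G/IV-2 un III-1×III-2: GG|Gg
⇒ G over [I-1,I-2,II-1,II-2,II-3,III-1,III-2,III-3,III-4,IV-1,IV-2]: 1535 consistent

III-4 ∈ {Ff GG, Ff Gg, ff GG, ff Gg}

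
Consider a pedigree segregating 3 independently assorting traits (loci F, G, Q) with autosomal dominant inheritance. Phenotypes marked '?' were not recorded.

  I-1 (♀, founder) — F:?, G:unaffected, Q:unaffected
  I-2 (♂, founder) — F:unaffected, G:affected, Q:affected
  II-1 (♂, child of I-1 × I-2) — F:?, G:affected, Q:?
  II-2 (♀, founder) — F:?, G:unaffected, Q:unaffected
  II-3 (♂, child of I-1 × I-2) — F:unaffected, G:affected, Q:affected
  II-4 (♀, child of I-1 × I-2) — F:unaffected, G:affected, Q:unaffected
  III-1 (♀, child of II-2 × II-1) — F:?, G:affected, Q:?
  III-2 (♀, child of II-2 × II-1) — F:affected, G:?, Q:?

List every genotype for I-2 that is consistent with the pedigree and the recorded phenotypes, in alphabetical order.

F/I-1 ? ·: ff|Ff
F/I-2 un ·: ff
F/II-1 ? I-1×I-2: ff|Ff
F/II-2 ? ·: ff|Ff|FF
F/II-3 un I-1×I-2: ff
F/II-4 un I-1×I-2: ff
F/III-1 ? II-2×II-1: ff|Ff|FF
F/III-2 aff II-2×II-1: Ff|FF
⇒ F over [I-1,I-2,II-1,II-2,II-3,II-4,III-1,III-2]: 18 consistent
G/I-1 un ·: gg
G/I-2 aff ·: Gg|GG
G/II-1 aff I-1×I-2: Gg
G/II-2 un ·: gg
G/II-3 aff I-1×I-2: Gg
G/II-4 aff I-1×I-2: Gg
G/III-1 aff II-2×II-1: Gg
G/III-2 ? II-2×II-1: gg|Gg
⇒ G over [I-1,I-2,II-1,II-2,II-3,II-4,III-1,III-2]: 4 consistent
Q/I-1 un ·: qq
Q/I-2 aff ·: Qq
Q/II-1 ? I-1×I-2: qq|Qq
Q/II-2 un ·: qq
Q/II-3 aff I-1×I-2: Qq
Q/II-4 un I-1×I-2: qq
Q/III-1 ? II-2×II-1: qq|Qq
Q/III-2 ? II-2×II-1: qq|Qq
⇒ Q over [I-1,I-2,II-1,II-2,II-3,II-4,III-1,III-2]: 5 consistent

I-2 ∈ {ff GG Qq, ff Gg Qq}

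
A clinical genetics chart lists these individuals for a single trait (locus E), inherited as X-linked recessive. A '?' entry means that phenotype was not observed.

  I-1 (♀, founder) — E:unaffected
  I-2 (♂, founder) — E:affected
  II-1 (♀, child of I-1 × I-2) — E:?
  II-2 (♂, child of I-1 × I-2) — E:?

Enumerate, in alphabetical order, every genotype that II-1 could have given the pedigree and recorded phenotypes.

II-1 ∈ {X^EX^e, X^eX^e}

E/I-1 un ·: X^EX^E|X^EX^e
E/I-2 aff ·: X^eY
E/II-1 ? I-1×I-2: X^EX^e|X^eX^e
E/II-2 ? I-1×I-2: X^EY|X^eY
⇒ E over [I-1,I-2,II-1,II-2]: 5 consistent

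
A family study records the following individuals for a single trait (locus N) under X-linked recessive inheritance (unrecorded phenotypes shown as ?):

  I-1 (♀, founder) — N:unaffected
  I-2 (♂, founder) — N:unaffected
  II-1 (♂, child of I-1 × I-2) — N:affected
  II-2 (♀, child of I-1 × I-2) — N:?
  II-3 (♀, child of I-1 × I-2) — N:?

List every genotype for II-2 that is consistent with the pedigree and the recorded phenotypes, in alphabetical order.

N/I-1 un ·: X^NX^n
N/I-2 un ·: X^NY
N/II-1 aff I-1×I-2: X^nY
N/II-2 ? I-1×I-2: X^NX^N|X^NX^n
N/II-3 ? I-1×I-2: X^NX^N|X^NX^n
⇒ N over [I-1,I-2,II-1,II-2,II-3]: 4 consistent

II-2 ∈ {X^NX^N, X^NX^n}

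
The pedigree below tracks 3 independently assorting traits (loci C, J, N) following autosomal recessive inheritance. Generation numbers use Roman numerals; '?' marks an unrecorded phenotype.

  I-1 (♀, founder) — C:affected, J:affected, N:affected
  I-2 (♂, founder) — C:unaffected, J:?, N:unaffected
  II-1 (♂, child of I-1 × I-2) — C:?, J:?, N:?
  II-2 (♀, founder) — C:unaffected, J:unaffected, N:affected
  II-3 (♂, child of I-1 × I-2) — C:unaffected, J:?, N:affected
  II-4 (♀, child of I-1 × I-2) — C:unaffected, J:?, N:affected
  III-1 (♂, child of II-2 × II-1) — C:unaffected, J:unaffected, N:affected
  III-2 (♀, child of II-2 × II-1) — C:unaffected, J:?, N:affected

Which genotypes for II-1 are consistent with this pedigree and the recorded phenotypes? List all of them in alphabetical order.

II-1 ∈ {Cc Jj Nn, Cc Jj nn, Cc jj Nn, Cc jj nn, cc Jj Nn, cc Jj nn, cc jj Nn, cc jj nn}

C/I-1 aff ·: cc
C/I-2 un ·: CC|Cc
C/II-1 ? I-1×I-2: Cc|cc
C/II-2 un ·: CC|Cc
C/II-3 un I-1×I-2: Cc
C/II-4 un I-1×I-2: Cc
C/III-1 un II-2×II-1: CC|Cc
C/III-2 un II-2×II-1: CC|Cc
⇒ C over [I-1,I-2,II-1,II-2,II-3,II-4,III-1,III-2]: 18 consistent
J/I-1 aff ·: jj
J/I-2 ? ·: JJ|Jj|jj
J/II-1 ? I-1×I-2: Jj|jj
J/II-2 un ·: JJ|Jj
J/II-3 ? I-1×I-2: Jj|jj
J/II-4 ? I-1×I-2: Jj|jj
J/III-1 un II-2×II-1: JJ|Jj
J/III-2 ? II-2×II-1: JJ|Jj|jj
⇒ J over [I-1,I-2,II-1,II-2,II-3,II-4,III-1,III-2]: 65 consistent
N/I-1 aff ·: nn
N/I-2 un ·: Nn
N/II-1 ? I-1×I-2: Nn|nn
N/II-2 aff ·: nn
N/II-3 aff I-1×I-2: nn
N/II-4 aff I-1×I-2: nn
N/III-1 aff II-2×II-1: nn
N/III-2 aff II-2×II-1: nn
⇒ N over [I-1,I-2,II-1,II-2,II-3,II-4,III-1,III-2]: 2 consistent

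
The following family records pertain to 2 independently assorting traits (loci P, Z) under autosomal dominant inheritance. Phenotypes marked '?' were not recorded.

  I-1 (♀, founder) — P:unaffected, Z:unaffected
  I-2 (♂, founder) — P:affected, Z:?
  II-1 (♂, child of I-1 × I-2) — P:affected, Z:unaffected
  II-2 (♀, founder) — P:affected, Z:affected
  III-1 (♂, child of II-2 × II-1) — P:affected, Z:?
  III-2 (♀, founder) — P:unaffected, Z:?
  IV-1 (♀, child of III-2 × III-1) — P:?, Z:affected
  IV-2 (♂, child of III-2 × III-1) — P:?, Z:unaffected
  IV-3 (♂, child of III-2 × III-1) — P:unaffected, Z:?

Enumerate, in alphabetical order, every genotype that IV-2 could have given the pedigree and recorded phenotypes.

P/I-1 un ·: pp
P/I-2 aff ·: Pp|PP
P/II-1 aff I-1×I-2: Pp
P/II-2 aff ·: Pp|PP
P/III-1 aff II-2×II-1: Pp
P/III-2 un ·: pp
P/IV-1 ? III-2×III-1: pp|Pp
P/IV-2 ? III-2×III-1: pp|Pp
P/IV-3 un III-2×III-1: pp
⇒ P over [I-1,I-2,II-1,II-2,III-1,III-2,IV-1,IV-2,IV-3]: 16 consistent
Z/I-1 un ·: zz
Z/I-2 ? ·: zz|Zz
Z/II-1 un I-1×I-2: zz
Z/II-2 aff ·: Zz|ZZ
Z/III-1 ? II-2×II-1: zz|Zz
Z/III-2 ? ·: zz|Zz
Z/IV-1 aff III-2×III-1: Zz|ZZ
Z/IV-2 un III-2×III-1: zz
Z/IV-3 ? III-2×III-1: zz|Zz|ZZ
⇒ Z over [I-1,I-2,II-1,II-2,III-1,III-2,IV-1,IV-2,IV-3]: 36 consistent

IV-2 ∈ {Pp zz, pp zz}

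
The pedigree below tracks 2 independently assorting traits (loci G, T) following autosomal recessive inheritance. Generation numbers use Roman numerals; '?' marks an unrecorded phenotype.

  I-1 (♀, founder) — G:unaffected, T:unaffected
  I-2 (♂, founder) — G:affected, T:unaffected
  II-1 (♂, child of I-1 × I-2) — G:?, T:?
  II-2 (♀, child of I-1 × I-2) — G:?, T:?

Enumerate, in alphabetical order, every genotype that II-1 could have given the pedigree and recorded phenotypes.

G/I-1 un ·: GG|Gg
G/I-2 aff ·: gg
G/II-1 ? I-1×I-2: Gg|gg
G/II-2 ? I-1×I-2: Gg|gg
⇒ G over [I-1,I-2,II-1,II-2]: 5 consistent
T/I-1 un ·: TT|Tt
T/I-2 un ·: TT|Tt
T/II-1 ? I-1×I-2: TT|Tt|tt
T/II-2 ? I-1×I-2: TT|Tt|tt
⇒ T over [I-1,I-2,II-1,II-2]: 18 consistent

II-1 ∈ {Gg TT, Gg Tt, Gg tt, gg TT, gg Tt, gg tt}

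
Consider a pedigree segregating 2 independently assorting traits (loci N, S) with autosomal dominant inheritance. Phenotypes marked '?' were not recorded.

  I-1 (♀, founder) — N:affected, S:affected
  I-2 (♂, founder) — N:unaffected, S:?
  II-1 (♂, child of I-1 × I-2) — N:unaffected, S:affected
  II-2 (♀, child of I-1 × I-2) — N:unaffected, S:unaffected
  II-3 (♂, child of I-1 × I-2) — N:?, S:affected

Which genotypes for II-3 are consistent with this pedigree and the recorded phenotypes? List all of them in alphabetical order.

N/I-1 aff ·: Nn
N/I-2 un ·: nn
N/II-1 un I-1×I-2: nn
N/II-2 un I-1×I-2: nn
N/II-3 ? I-1×I-2: nn|Nn
⇒ N over [I-1,I-2,II-1,II-2,II-3]: 2 consistent
S/I-1 aff ·: Ss
S/I-2 ? ·: ss|Ss
S/II-1 aff I-1×I-2: Ss|SS
S/II-2 un I-1×I-2: ss
S/II-3 aff I-1×I-2: Ss|SS
⇒ S over [I-1,I-2,II-1,II-2,II-3]: 5 consistent

II-3 ∈ {Nn SS, Nn Ss, nn SS, nn Ss}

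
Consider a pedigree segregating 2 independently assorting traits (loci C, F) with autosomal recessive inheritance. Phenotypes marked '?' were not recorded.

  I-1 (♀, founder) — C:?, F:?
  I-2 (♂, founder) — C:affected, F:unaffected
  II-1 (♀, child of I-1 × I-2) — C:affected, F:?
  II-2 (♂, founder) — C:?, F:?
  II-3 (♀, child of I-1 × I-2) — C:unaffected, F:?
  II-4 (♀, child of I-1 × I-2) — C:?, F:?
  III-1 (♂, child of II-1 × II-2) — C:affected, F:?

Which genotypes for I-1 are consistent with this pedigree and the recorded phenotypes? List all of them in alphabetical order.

C/I-1 ? ·: Cc
C/I-2 aff ·: cc
C/II-1 aff I-1×I-2: cc
C/II-2 ? ·: Cc|cc
C/II-3 un I-1×I-2: Cc
C/II-4 ? I-1×I-2: Cc|cc
C/III-1 aff II-1×II-2: cc
⇒ C over [I-1,I-2,II-1,II-2,II-3,II-4,III-1]: 4 consistent
F/I-1 ? ·: FF|Ff|ff
F/I-2 un ·: FF|Ff
F/II-1 ? I-1×I-2: FF|Ff|ff
F/II-2 ? ·: FF|Ff|ff
F/II-3 ? I-1×I-2: FF|Ff|ff
F/II-4 ? I-1×I-2: FF|Ff|ff
F/III-1 ? II-1×II-2: FF|Ff|ff
⇒ F over [I-1,I-2,II-1,II-2,II-3,II-4,III-1]: 278 consistent

I-1 ∈ {Cc FF, Cc Ff, Cc ff}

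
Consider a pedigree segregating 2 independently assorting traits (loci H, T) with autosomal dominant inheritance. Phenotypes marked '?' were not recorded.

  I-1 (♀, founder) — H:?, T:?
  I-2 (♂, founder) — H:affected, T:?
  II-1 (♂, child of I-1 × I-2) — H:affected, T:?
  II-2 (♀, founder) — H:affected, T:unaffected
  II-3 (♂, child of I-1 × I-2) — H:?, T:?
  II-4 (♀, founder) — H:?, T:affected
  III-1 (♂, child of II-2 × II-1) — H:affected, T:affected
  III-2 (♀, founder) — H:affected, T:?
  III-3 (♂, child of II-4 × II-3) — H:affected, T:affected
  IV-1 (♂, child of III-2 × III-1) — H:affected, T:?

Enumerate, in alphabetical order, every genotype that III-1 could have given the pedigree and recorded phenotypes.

III-1 ∈ {HH Tt, Hh Tt}

H/I-1 ? ·: hh|Hh|HH
H/I-2 aff ·: Hh|HH
H/II-1 aff I-1×I-2: Hh|HH
H/II-2 aff ·: Hh|HH
H/II-3 ? I-1×I-2: hh|Hh|HH
H/II-4 ? ·: hh|Hh|HH
H/III-1 aff II-2×II-1: Hh|HH
H/III-2 aff ·: Hh|HH
H/III-3 aff II-4×II-3: Hh|HH
H/IV-1 aff III-2×III-1: Hh|HH
⇒ H over [I-1,I-2,II-1,II-2,II-3,II-4,III-1,III-2,III-3,IV-1]: 904 consistent
T/I-1 ? ·: tt|Tt|TT
T/I-2 ? ·: tt|Tt|TT
T/II-1 ? I-1×I-2: Tt|TT
T/II-2 un ·: tt
T/II-3 ? I-1×I-2: tt|Tt|TT
T/II-4 aff ·: Tt|TT
T/III-1 aff II-2×II-1: Tt
T/III-2 ? ·: tt|Tt|TT
T/III-3 aff II-4×II-3: Tt|TT
T/IV-1 ? III-2×III-1: tt|Tt|TT
⇒ T over [I-1,I-2,II-1,II-2,II-3,II-4,III-1,III-2,III-3,IV-1]: 483 consistent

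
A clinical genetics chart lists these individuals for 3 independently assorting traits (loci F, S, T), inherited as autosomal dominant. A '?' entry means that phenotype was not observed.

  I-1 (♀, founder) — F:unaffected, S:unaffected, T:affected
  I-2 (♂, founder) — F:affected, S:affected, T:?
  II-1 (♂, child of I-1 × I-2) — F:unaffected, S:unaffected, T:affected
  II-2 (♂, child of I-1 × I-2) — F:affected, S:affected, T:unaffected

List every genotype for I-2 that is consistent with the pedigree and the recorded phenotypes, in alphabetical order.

I-2 ∈ {Ff Ss Tt, Ff Ss tt}

F/I-1 un ·: ff
F/I-2 aff ·: Ff
F/II-1 un I-1×I-2: ff
F/II-2 aff I-1×I-2: Ff
⇒ F over [I-1,I-2,II-1,II-2]: 1 consistent
S/I-1 un ·: ss
S/I-2 aff ·: Ss
S/II-1 un I-1×I-2: ss
S/II-2 aff I-1×I-2: Ss
⇒ S over [I-1,I-2,II-1,II-2]: 1 consistent
T/I-1 aff ·: Tt
T/I-2 ? ·: tt|Tt
T/II-1 aff I-1×I-2: Tt|TT
T/II-2 un I-1×I-2: tt
⇒ T over [I-1,I-2,II-1,II-2]: 3 consistent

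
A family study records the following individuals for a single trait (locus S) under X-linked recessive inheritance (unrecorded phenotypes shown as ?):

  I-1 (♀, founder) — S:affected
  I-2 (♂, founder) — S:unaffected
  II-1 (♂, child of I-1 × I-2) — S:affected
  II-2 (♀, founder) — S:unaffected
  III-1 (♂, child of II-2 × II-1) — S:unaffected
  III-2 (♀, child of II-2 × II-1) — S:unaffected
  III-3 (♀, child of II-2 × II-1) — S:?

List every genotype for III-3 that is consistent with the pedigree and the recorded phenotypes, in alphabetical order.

III-3 ∈ {X^SX^s, X^sX^s}

S/I-1 aff ·: X^sX^s
S/I-2 un ·: X^SY
S/II-1 aff I-1×I-2: X^sY
S/II-2 un ·: X^SX^S|X^SX^s
S/III-1 un II-2×II-1: X^SY
S/III-2 un II-2×II-1: X^SX^s
S/III-3 ? II-2×II-1: X^SX^s|X^sX^s
⇒ S over [I-1,I-2,II-1,II-2,III-1,III-2,III-3]: 3 consistent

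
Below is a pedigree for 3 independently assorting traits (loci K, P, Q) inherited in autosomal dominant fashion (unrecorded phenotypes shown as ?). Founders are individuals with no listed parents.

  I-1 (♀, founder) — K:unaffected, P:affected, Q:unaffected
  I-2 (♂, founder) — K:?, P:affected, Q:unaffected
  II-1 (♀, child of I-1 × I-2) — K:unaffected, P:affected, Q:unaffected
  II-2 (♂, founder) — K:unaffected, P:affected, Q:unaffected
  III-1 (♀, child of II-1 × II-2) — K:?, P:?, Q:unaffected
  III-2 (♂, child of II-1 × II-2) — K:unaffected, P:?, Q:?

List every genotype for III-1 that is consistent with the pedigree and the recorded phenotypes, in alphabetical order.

III-1 ∈ {kk PP qq, kk Pp qq, kk pp qq}

K/I-1 un ·: kk
K/I-2 ? ·: kk|Kk
K/II-1 un I-1×I-2: kk
K/II-2 un ·: kk
K/III-1 ? II-1×II-2: kk
K/III-2 un II-1×II-2: kk
⇒ K over [I-1,I-2,II-1,II-2,III-1,III-2]: 2 consistent
P/I-1 aff ·: Pp|PP
P/I-2 aff ·: Pp|PP
P/II-1 aff I-1×I-2: Pp|PP
P/II-2 aff ·: Pp|PP
P/III-1 ? II-1×II-2: pp|Pp|PP
P/III-2 ? II-1×II-2: pp|Pp|PP
⇒ P over [I-1,I-2,II-1,II-2,III-1,III-2]: 59 consistent
Q/I-1 un ·: qq
Q/I-2 un ·: qq
Q/II-1 un I-1×I-2: qq
Q/II-2 un ·: qq
Q/III-1 un II-1×II-2: qq
Q/III-2 ? II-1×II-2: qq
⇒ Q over [I-1,I-2,II-1,II-2,III-1,III-2]: 1 consistent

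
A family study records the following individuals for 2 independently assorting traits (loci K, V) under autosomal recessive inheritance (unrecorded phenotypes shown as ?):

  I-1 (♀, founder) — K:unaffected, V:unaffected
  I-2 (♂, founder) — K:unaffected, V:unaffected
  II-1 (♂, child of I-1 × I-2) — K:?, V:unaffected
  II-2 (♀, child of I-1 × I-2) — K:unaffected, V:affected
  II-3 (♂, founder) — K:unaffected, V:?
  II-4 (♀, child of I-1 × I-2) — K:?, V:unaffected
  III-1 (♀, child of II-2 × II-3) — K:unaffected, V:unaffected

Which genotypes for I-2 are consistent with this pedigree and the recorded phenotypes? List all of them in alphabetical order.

I-2 ∈ {KK Vv, Kk Vv}

K/I-1 un ·: KK|Kk
K/I-2 un ·: KK|Kk
K/II-1 ? I-1×I-2: KK|Kk|kk
K/II-2 un I-1×I-2: KK|Kk
K/II-3 un ·: KK|Kk
K/II-4 ? I-1×I-2: KK|Kk|kk
K/III-1 un II-2×II-3: KK|Kk
⇒ K over [I-1,I-2,II-1,II-2,II-3,II-4,III-1]: 122 consistent
V/I-1 un ·: Vv
V/I-2 un ·: Vv
V/II-1 un I-1×I-2: VV|Vv
V/II-2 aff I-1×I-2: vv
V/II-3 ? ·: VV|Vv
V/II-4 un I-1×I-2: VV|Vv
V/III-1 un II-2×II-3: Vv
⇒ V over [I-1,I-2,II-1,II-2,II-3,II-4,III-1]: 8 consistent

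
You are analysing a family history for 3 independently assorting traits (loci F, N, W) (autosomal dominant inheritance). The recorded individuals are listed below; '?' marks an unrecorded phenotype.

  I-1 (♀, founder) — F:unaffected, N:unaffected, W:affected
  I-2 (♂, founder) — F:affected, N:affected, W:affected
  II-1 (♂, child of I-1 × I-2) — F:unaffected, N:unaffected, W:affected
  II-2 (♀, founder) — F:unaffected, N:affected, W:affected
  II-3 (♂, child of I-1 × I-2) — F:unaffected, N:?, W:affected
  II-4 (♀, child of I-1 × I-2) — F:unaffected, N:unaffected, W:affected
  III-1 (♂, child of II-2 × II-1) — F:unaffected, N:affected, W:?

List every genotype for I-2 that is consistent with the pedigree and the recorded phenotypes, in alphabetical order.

F/I-1 un ·: ff
F/I-2 aff ·: Ff
F/II-1 un I-1×I-2: ff
F/II-2 un ·: ff
F/II-3 un I-1×I-2: ff
F/II-4 un I-1×I-2: ff
F/III-1 un II-2×II-1: ff
⇒ F over [I-1,I-2,II-1,II-2,II-3,II-4,III-1]: 1 consistent
N/I-1 un ·: nn
N/I-2 aff ·: Nn
N/II-1 un I-1×I-2: nn
N/II-2 aff ·: Nn|NN
N/II-3 ? I-1×I-2: nn|Nn
N/II-4 un I-1×I-2: nn
N/III-1 aff II-2×II-1: Nn
⇒ N over [I-1,I-2,II-1,II-2,II-3,II-4,III-1]: 4 consistent
W/I-1 aff ·: Ww|WW
W/I-2 aff ·: Ww|WW
W/II-1 aff I-1×I-2: Ww|WW
W/II-2 aff ·: Ww|WW
W/II-3 aff I-1×I-2: Ww|WW
W/II-4 aff I-1×I-2: Ww|WW
W/III-1 ? II-2×II-1: ww|Ww|WW
⇒ W over [I-1,I-2,II-1,II-2,II-3,II-4,III-1]: 99 consistent

I-2 ∈ {Ff Nn WW, Ff Nn Ww}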